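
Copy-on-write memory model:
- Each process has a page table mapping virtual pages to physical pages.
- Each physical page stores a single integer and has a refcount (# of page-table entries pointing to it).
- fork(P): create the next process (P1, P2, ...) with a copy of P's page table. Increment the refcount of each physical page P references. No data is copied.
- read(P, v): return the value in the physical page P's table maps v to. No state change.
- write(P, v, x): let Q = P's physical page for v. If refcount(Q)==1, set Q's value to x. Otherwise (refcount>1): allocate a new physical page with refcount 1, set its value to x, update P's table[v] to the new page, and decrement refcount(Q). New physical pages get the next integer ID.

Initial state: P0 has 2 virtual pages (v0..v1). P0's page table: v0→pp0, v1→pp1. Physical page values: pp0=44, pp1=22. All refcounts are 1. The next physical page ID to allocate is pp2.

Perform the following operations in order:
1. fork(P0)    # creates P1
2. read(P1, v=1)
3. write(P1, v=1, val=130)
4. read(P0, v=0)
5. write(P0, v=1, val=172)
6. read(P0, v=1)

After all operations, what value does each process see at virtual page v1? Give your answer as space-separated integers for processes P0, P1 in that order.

Answer: 172 130

Derivation:
Op 1: fork(P0) -> P1. 2 ppages; refcounts: pp0:2 pp1:2
Op 2: read(P1, v1) -> 22. No state change.
Op 3: write(P1, v1, 130). refcount(pp1)=2>1 -> COPY to pp2. 3 ppages; refcounts: pp0:2 pp1:1 pp2:1
Op 4: read(P0, v0) -> 44. No state change.
Op 5: write(P0, v1, 172). refcount(pp1)=1 -> write in place. 3 ppages; refcounts: pp0:2 pp1:1 pp2:1
Op 6: read(P0, v1) -> 172. No state change.
P0: v1 -> pp1 = 172
P1: v1 -> pp2 = 130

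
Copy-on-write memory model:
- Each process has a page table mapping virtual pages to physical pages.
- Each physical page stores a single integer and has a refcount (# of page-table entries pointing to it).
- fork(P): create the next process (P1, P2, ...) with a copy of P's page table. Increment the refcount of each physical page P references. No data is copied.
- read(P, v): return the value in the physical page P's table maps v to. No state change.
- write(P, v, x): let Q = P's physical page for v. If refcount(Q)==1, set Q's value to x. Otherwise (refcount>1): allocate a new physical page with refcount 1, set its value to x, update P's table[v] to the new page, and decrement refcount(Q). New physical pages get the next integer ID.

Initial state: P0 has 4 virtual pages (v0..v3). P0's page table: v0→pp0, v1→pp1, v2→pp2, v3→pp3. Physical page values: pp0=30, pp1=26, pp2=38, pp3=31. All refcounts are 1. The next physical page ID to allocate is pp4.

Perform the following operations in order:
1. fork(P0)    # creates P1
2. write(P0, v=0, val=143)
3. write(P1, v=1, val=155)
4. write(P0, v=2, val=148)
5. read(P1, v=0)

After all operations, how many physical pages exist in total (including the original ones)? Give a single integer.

Answer: 7

Derivation:
Op 1: fork(P0) -> P1. 4 ppages; refcounts: pp0:2 pp1:2 pp2:2 pp3:2
Op 2: write(P0, v0, 143). refcount(pp0)=2>1 -> COPY to pp4. 5 ppages; refcounts: pp0:1 pp1:2 pp2:2 pp3:2 pp4:1
Op 3: write(P1, v1, 155). refcount(pp1)=2>1 -> COPY to pp5. 6 ppages; refcounts: pp0:1 pp1:1 pp2:2 pp3:2 pp4:1 pp5:1
Op 4: write(P0, v2, 148). refcount(pp2)=2>1 -> COPY to pp6. 7 ppages; refcounts: pp0:1 pp1:1 pp2:1 pp3:2 pp4:1 pp5:1 pp6:1
Op 5: read(P1, v0) -> 30. No state change.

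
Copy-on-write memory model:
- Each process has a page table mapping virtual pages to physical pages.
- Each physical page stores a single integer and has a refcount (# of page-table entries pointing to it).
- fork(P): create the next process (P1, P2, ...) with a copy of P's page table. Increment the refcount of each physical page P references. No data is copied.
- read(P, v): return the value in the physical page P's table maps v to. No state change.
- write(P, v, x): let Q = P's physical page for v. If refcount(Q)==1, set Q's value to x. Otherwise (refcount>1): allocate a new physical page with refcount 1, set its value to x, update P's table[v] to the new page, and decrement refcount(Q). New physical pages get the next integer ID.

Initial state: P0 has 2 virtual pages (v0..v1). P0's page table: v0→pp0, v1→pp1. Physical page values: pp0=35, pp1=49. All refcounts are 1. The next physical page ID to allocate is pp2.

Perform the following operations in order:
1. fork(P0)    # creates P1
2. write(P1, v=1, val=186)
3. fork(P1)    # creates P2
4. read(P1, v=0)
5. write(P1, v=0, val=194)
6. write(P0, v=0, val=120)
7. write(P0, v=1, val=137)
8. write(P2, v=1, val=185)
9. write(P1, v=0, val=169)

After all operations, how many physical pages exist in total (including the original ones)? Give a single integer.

Answer: 6

Derivation:
Op 1: fork(P0) -> P1. 2 ppages; refcounts: pp0:2 pp1:2
Op 2: write(P1, v1, 186). refcount(pp1)=2>1 -> COPY to pp2. 3 ppages; refcounts: pp0:2 pp1:1 pp2:1
Op 3: fork(P1) -> P2. 3 ppages; refcounts: pp0:3 pp1:1 pp2:2
Op 4: read(P1, v0) -> 35. No state change.
Op 5: write(P1, v0, 194). refcount(pp0)=3>1 -> COPY to pp3. 4 ppages; refcounts: pp0:2 pp1:1 pp2:2 pp3:1
Op 6: write(P0, v0, 120). refcount(pp0)=2>1 -> COPY to pp4. 5 ppages; refcounts: pp0:1 pp1:1 pp2:2 pp3:1 pp4:1
Op 7: write(P0, v1, 137). refcount(pp1)=1 -> write in place. 5 ppages; refcounts: pp0:1 pp1:1 pp2:2 pp3:1 pp4:1
Op 8: write(P2, v1, 185). refcount(pp2)=2>1 -> COPY to pp5. 6 ppages; refcounts: pp0:1 pp1:1 pp2:1 pp3:1 pp4:1 pp5:1
Op 9: write(P1, v0, 169). refcount(pp3)=1 -> write in place. 6 ppages; refcounts: pp0:1 pp1:1 pp2:1 pp3:1 pp4:1 pp5:1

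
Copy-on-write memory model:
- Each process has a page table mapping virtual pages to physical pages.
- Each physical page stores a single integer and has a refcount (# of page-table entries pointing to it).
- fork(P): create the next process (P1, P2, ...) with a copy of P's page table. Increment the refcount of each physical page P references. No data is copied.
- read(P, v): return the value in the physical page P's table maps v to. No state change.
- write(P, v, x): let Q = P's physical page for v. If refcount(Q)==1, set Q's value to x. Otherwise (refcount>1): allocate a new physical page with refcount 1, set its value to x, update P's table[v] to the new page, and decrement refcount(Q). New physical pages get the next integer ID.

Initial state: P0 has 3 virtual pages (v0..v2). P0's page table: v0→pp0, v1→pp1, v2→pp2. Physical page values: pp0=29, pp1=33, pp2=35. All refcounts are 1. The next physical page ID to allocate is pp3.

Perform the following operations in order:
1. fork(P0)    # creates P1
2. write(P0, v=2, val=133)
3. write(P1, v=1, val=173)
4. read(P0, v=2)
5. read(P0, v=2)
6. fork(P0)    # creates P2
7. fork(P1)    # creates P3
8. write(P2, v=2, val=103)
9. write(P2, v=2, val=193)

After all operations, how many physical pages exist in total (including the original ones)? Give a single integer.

Op 1: fork(P0) -> P1. 3 ppages; refcounts: pp0:2 pp1:2 pp2:2
Op 2: write(P0, v2, 133). refcount(pp2)=2>1 -> COPY to pp3. 4 ppages; refcounts: pp0:2 pp1:2 pp2:1 pp3:1
Op 3: write(P1, v1, 173). refcount(pp1)=2>1 -> COPY to pp4. 5 ppages; refcounts: pp0:2 pp1:1 pp2:1 pp3:1 pp4:1
Op 4: read(P0, v2) -> 133. No state change.
Op 5: read(P0, v2) -> 133. No state change.
Op 6: fork(P0) -> P2. 5 ppages; refcounts: pp0:3 pp1:2 pp2:1 pp3:2 pp4:1
Op 7: fork(P1) -> P3. 5 ppages; refcounts: pp0:4 pp1:2 pp2:2 pp3:2 pp4:2
Op 8: write(P2, v2, 103). refcount(pp3)=2>1 -> COPY to pp5. 6 ppages; refcounts: pp0:4 pp1:2 pp2:2 pp3:1 pp4:2 pp5:1
Op 9: write(P2, v2, 193). refcount(pp5)=1 -> write in place. 6 ppages; refcounts: pp0:4 pp1:2 pp2:2 pp3:1 pp4:2 pp5:1

Answer: 6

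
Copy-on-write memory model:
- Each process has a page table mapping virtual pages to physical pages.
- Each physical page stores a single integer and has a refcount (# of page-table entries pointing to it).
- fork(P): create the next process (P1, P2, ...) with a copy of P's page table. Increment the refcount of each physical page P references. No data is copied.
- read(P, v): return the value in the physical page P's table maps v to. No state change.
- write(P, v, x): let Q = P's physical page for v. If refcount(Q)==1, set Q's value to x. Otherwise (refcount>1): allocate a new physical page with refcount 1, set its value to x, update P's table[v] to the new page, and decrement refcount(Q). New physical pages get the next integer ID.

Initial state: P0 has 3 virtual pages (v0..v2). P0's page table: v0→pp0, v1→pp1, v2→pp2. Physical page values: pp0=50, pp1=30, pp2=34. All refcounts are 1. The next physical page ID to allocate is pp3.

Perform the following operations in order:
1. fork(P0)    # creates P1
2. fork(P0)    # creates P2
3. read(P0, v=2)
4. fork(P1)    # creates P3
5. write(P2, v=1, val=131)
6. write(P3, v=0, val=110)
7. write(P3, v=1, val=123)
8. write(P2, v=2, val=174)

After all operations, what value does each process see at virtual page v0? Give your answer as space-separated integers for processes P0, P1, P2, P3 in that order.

Op 1: fork(P0) -> P1. 3 ppages; refcounts: pp0:2 pp1:2 pp2:2
Op 2: fork(P0) -> P2. 3 ppages; refcounts: pp0:3 pp1:3 pp2:3
Op 3: read(P0, v2) -> 34. No state change.
Op 4: fork(P1) -> P3. 3 ppages; refcounts: pp0:4 pp1:4 pp2:4
Op 5: write(P2, v1, 131). refcount(pp1)=4>1 -> COPY to pp3. 4 ppages; refcounts: pp0:4 pp1:3 pp2:4 pp3:1
Op 6: write(P3, v0, 110). refcount(pp0)=4>1 -> COPY to pp4. 5 ppages; refcounts: pp0:3 pp1:3 pp2:4 pp3:1 pp4:1
Op 7: write(P3, v1, 123). refcount(pp1)=3>1 -> COPY to pp5. 6 ppages; refcounts: pp0:3 pp1:2 pp2:4 pp3:1 pp4:1 pp5:1
Op 8: write(P2, v2, 174). refcount(pp2)=4>1 -> COPY to pp6. 7 ppages; refcounts: pp0:3 pp1:2 pp2:3 pp3:1 pp4:1 pp5:1 pp6:1
P0: v0 -> pp0 = 50
P1: v0 -> pp0 = 50
P2: v0 -> pp0 = 50
P3: v0 -> pp4 = 110

Answer: 50 50 50 110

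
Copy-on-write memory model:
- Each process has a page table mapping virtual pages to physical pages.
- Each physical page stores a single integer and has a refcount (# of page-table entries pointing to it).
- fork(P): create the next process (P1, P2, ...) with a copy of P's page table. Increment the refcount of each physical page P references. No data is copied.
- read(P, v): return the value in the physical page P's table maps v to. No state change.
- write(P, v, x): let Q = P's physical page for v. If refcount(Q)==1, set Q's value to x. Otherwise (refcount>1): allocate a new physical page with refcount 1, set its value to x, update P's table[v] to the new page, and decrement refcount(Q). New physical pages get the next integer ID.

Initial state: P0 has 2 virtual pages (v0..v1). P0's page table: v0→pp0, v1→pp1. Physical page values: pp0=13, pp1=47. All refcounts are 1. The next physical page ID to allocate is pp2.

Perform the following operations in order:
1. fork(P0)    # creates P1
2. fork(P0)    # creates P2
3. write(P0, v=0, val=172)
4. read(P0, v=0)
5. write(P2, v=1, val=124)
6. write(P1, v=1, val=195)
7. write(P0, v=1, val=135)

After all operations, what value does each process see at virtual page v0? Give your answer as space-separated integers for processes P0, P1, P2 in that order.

Op 1: fork(P0) -> P1. 2 ppages; refcounts: pp0:2 pp1:2
Op 2: fork(P0) -> P2. 2 ppages; refcounts: pp0:3 pp1:3
Op 3: write(P0, v0, 172). refcount(pp0)=3>1 -> COPY to pp2. 3 ppages; refcounts: pp0:2 pp1:3 pp2:1
Op 4: read(P0, v0) -> 172. No state change.
Op 5: write(P2, v1, 124). refcount(pp1)=3>1 -> COPY to pp3. 4 ppages; refcounts: pp0:2 pp1:2 pp2:1 pp3:1
Op 6: write(P1, v1, 195). refcount(pp1)=2>1 -> COPY to pp4. 5 ppages; refcounts: pp0:2 pp1:1 pp2:1 pp3:1 pp4:1
Op 7: write(P0, v1, 135). refcount(pp1)=1 -> write in place. 5 ppages; refcounts: pp0:2 pp1:1 pp2:1 pp3:1 pp4:1
P0: v0 -> pp2 = 172
P1: v0 -> pp0 = 13
P2: v0 -> pp0 = 13

Answer: 172 13 13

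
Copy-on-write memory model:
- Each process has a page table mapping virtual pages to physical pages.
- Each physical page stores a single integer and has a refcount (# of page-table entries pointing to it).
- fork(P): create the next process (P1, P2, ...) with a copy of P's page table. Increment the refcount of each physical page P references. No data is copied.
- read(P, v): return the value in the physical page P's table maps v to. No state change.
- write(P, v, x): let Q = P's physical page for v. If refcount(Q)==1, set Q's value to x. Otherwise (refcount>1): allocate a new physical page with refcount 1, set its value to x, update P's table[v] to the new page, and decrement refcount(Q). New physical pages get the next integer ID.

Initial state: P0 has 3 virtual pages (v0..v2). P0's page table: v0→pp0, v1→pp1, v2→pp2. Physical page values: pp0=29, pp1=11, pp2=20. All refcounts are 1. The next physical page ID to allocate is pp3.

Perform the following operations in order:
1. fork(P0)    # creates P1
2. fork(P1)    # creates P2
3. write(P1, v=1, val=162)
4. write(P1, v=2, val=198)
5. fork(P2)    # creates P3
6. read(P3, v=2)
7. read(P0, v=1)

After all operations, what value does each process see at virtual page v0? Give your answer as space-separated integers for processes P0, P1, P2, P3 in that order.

Op 1: fork(P0) -> P1. 3 ppages; refcounts: pp0:2 pp1:2 pp2:2
Op 2: fork(P1) -> P2. 3 ppages; refcounts: pp0:3 pp1:3 pp2:3
Op 3: write(P1, v1, 162). refcount(pp1)=3>1 -> COPY to pp3. 4 ppages; refcounts: pp0:3 pp1:2 pp2:3 pp3:1
Op 4: write(P1, v2, 198). refcount(pp2)=3>1 -> COPY to pp4. 5 ppages; refcounts: pp0:3 pp1:2 pp2:2 pp3:1 pp4:1
Op 5: fork(P2) -> P3. 5 ppages; refcounts: pp0:4 pp1:3 pp2:3 pp3:1 pp4:1
Op 6: read(P3, v2) -> 20. No state change.
Op 7: read(P0, v1) -> 11. No state change.
P0: v0 -> pp0 = 29
P1: v0 -> pp0 = 29
P2: v0 -> pp0 = 29
P3: v0 -> pp0 = 29

Answer: 29 29 29 29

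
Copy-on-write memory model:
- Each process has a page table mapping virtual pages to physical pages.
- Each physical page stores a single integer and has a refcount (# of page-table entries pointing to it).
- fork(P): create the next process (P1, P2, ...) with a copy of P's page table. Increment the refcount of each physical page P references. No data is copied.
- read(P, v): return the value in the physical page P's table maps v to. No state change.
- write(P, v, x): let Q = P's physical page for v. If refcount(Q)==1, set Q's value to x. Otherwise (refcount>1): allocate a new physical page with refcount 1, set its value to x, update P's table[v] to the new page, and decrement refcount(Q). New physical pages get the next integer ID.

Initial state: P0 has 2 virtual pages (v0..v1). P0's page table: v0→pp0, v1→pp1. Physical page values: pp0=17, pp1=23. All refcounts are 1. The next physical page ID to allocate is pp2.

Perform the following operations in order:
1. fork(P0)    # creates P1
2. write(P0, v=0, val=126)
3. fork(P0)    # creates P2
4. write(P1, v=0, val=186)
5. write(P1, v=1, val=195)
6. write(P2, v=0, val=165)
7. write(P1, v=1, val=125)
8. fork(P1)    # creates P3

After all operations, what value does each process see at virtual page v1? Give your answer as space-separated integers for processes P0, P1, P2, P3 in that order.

Answer: 23 125 23 125

Derivation:
Op 1: fork(P0) -> P1. 2 ppages; refcounts: pp0:2 pp1:2
Op 2: write(P0, v0, 126). refcount(pp0)=2>1 -> COPY to pp2. 3 ppages; refcounts: pp0:1 pp1:2 pp2:1
Op 3: fork(P0) -> P2. 3 ppages; refcounts: pp0:1 pp1:3 pp2:2
Op 4: write(P1, v0, 186). refcount(pp0)=1 -> write in place. 3 ppages; refcounts: pp0:1 pp1:3 pp2:2
Op 5: write(P1, v1, 195). refcount(pp1)=3>1 -> COPY to pp3. 4 ppages; refcounts: pp0:1 pp1:2 pp2:2 pp3:1
Op 6: write(P2, v0, 165). refcount(pp2)=2>1 -> COPY to pp4. 5 ppages; refcounts: pp0:1 pp1:2 pp2:1 pp3:1 pp4:1
Op 7: write(P1, v1, 125). refcount(pp3)=1 -> write in place. 5 ppages; refcounts: pp0:1 pp1:2 pp2:1 pp3:1 pp4:1
Op 8: fork(P1) -> P3. 5 ppages; refcounts: pp0:2 pp1:2 pp2:1 pp3:2 pp4:1
P0: v1 -> pp1 = 23
P1: v1 -> pp3 = 125
P2: v1 -> pp1 = 23
P3: v1 -> pp3 = 125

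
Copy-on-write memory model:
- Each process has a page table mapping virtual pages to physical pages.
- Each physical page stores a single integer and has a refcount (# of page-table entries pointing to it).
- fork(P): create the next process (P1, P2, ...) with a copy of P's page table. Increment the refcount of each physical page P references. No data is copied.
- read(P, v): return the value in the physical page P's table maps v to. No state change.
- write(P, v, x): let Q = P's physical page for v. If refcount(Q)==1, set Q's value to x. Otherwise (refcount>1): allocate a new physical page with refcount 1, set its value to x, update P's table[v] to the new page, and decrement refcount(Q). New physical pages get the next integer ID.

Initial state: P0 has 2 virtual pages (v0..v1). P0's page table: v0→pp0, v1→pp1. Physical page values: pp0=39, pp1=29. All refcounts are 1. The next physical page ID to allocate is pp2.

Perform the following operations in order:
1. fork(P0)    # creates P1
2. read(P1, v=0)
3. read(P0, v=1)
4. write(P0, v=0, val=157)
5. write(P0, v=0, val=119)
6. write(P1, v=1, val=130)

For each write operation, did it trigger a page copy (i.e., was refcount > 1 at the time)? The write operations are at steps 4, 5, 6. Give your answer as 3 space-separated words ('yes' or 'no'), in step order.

Op 1: fork(P0) -> P1. 2 ppages; refcounts: pp0:2 pp1:2
Op 2: read(P1, v0) -> 39. No state change.
Op 3: read(P0, v1) -> 29. No state change.
Op 4: write(P0, v0, 157). refcount(pp0)=2>1 -> COPY to pp2. 3 ppages; refcounts: pp0:1 pp1:2 pp2:1
Op 5: write(P0, v0, 119). refcount(pp2)=1 -> write in place. 3 ppages; refcounts: pp0:1 pp1:2 pp2:1
Op 6: write(P1, v1, 130). refcount(pp1)=2>1 -> COPY to pp3. 4 ppages; refcounts: pp0:1 pp1:1 pp2:1 pp3:1

yes no yes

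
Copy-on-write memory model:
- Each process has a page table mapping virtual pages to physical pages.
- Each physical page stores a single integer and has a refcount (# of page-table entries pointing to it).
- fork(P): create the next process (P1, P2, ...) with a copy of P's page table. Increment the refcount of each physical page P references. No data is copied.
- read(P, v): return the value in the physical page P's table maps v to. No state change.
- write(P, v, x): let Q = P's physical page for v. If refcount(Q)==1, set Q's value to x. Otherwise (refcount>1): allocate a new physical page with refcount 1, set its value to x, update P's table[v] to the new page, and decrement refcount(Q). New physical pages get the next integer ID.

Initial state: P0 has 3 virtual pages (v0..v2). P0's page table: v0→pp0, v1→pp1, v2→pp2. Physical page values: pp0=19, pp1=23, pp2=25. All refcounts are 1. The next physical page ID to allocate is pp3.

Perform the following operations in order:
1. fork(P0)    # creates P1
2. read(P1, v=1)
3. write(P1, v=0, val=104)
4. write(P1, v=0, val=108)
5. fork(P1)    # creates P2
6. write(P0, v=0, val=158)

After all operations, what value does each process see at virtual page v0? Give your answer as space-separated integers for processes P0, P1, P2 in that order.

Op 1: fork(P0) -> P1. 3 ppages; refcounts: pp0:2 pp1:2 pp2:2
Op 2: read(P1, v1) -> 23. No state change.
Op 3: write(P1, v0, 104). refcount(pp0)=2>1 -> COPY to pp3. 4 ppages; refcounts: pp0:1 pp1:2 pp2:2 pp3:1
Op 4: write(P1, v0, 108). refcount(pp3)=1 -> write in place. 4 ppages; refcounts: pp0:1 pp1:2 pp2:2 pp3:1
Op 5: fork(P1) -> P2. 4 ppages; refcounts: pp0:1 pp1:3 pp2:3 pp3:2
Op 6: write(P0, v0, 158). refcount(pp0)=1 -> write in place. 4 ppages; refcounts: pp0:1 pp1:3 pp2:3 pp3:2
P0: v0 -> pp0 = 158
P1: v0 -> pp3 = 108
P2: v0 -> pp3 = 108

Answer: 158 108 108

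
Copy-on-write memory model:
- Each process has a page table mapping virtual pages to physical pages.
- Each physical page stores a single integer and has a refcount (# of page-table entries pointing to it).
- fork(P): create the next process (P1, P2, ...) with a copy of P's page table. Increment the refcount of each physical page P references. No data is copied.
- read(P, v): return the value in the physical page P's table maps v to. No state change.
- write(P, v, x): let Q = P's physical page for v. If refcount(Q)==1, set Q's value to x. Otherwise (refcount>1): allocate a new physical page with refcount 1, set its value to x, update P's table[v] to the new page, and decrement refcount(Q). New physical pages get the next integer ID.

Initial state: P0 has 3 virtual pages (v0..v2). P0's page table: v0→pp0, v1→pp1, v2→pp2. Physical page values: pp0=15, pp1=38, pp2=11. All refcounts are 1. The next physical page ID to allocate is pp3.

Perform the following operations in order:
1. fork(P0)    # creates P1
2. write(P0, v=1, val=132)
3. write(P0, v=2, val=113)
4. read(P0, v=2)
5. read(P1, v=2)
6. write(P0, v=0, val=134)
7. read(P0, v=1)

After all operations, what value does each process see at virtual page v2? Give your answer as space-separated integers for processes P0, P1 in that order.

Answer: 113 11

Derivation:
Op 1: fork(P0) -> P1. 3 ppages; refcounts: pp0:2 pp1:2 pp2:2
Op 2: write(P0, v1, 132). refcount(pp1)=2>1 -> COPY to pp3. 4 ppages; refcounts: pp0:2 pp1:1 pp2:2 pp3:1
Op 3: write(P0, v2, 113). refcount(pp2)=2>1 -> COPY to pp4. 5 ppages; refcounts: pp0:2 pp1:1 pp2:1 pp3:1 pp4:1
Op 4: read(P0, v2) -> 113. No state change.
Op 5: read(P1, v2) -> 11. No state change.
Op 6: write(P0, v0, 134). refcount(pp0)=2>1 -> COPY to pp5. 6 ppages; refcounts: pp0:1 pp1:1 pp2:1 pp3:1 pp4:1 pp5:1
Op 7: read(P0, v1) -> 132. No state change.
P0: v2 -> pp4 = 113
P1: v2 -> pp2 = 11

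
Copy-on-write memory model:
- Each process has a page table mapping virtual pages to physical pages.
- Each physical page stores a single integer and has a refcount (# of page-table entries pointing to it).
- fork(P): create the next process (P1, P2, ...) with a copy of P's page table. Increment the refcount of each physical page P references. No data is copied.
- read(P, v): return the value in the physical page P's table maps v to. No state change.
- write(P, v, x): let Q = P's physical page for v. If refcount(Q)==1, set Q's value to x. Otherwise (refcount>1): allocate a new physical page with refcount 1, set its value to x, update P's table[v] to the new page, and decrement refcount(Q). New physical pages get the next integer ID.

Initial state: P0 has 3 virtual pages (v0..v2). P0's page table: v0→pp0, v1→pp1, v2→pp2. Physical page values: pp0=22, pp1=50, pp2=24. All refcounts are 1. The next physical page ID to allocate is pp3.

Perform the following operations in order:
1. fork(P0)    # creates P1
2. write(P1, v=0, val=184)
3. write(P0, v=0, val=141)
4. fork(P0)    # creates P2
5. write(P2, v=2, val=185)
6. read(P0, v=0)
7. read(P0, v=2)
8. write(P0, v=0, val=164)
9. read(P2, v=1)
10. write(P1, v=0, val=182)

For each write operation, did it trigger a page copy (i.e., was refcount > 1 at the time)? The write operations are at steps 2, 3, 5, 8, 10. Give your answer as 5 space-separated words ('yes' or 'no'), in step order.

Op 1: fork(P0) -> P1. 3 ppages; refcounts: pp0:2 pp1:2 pp2:2
Op 2: write(P1, v0, 184). refcount(pp0)=2>1 -> COPY to pp3. 4 ppages; refcounts: pp0:1 pp1:2 pp2:2 pp3:1
Op 3: write(P0, v0, 141). refcount(pp0)=1 -> write in place. 4 ppages; refcounts: pp0:1 pp1:2 pp2:2 pp3:1
Op 4: fork(P0) -> P2. 4 ppages; refcounts: pp0:2 pp1:3 pp2:3 pp3:1
Op 5: write(P2, v2, 185). refcount(pp2)=3>1 -> COPY to pp4. 5 ppages; refcounts: pp0:2 pp1:3 pp2:2 pp3:1 pp4:1
Op 6: read(P0, v0) -> 141. No state change.
Op 7: read(P0, v2) -> 24. No state change.
Op 8: write(P0, v0, 164). refcount(pp0)=2>1 -> COPY to pp5. 6 ppages; refcounts: pp0:1 pp1:3 pp2:2 pp3:1 pp4:1 pp5:1
Op 9: read(P2, v1) -> 50. No state change.
Op 10: write(P1, v0, 182). refcount(pp3)=1 -> write in place. 6 ppages; refcounts: pp0:1 pp1:3 pp2:2 pp3:1 pp4:1 pp5:1

yes no yes yes no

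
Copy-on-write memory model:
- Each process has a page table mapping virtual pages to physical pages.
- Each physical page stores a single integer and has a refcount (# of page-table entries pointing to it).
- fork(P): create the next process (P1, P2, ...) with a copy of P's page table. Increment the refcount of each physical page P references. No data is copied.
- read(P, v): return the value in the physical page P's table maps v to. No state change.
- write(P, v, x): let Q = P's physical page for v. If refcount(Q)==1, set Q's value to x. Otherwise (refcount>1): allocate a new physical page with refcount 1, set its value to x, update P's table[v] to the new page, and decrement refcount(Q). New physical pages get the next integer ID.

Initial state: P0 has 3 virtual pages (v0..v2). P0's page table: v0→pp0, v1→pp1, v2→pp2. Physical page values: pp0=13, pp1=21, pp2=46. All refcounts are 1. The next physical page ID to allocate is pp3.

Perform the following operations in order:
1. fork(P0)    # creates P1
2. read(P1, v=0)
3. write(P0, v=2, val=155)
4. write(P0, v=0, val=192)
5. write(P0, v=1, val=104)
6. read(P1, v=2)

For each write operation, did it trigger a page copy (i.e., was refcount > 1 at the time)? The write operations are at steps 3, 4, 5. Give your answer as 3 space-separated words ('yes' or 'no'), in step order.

Op 1: fork(P0) -> P1. 3 ppages; refcounts: pp0:2 pp1:2 pp2:2
Op 2: read(P1, v0) -> 13. No state change.
Op 3: write(P0, v2, 155). refcount(pp2)=2>1 -> COPY to pp3. 4 ppages; refcounts: pp0:2 pp1:2 pp2:1 pp3:1
Op 4: write(P0, v0, 192). refcount(pp0)=2>1 -> COPY to pp4. 5 ppages; refcounts: pp0:1 pp1:2 pp2:1 pp3:1 pp4:1
Op 5: write(P0, v1, 104). refcount(pp1)=2>1 -> COPY to pp5. 6 ppages; refcounts: pp0:1 pp1:1 pp2:1 pp3:1 pp4:1 pp5:1
Op 6: read(P1, v2) -> 46. No state change.

yes yes yes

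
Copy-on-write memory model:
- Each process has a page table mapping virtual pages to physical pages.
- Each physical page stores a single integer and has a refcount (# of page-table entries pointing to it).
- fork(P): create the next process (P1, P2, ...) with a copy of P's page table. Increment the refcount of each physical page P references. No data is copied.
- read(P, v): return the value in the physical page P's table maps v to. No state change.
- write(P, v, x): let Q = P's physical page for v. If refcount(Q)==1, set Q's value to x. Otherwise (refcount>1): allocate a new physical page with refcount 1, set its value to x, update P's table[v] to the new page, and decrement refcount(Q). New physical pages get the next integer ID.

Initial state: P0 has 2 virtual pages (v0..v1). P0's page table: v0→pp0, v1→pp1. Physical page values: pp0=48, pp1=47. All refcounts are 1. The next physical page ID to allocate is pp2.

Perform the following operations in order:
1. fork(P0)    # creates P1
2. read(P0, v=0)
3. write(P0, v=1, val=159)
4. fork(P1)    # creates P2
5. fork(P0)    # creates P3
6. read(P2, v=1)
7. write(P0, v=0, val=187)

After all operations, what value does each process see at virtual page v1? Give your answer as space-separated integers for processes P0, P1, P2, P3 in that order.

Op 1: fork(P0) -> P1. 2 ppages; refcounts: pp0:2 pp1:2
Op 2: read(P0, v0) -> 48. No state change.
Op 3: write(P0, v1, 159). refcount(pp1)=2>1 -> COPY to pp2. 3 ppages; refcounts: pp0:2 pp1:1 pp2:1
Op 4: fork(P1) -> P2. 3 ppages; refcounts: pp0:3 pp1:2 pp2:1
Op 5: fork(P0) -> P3. 3 ppages; refcounts: pp0:4 pp1:2 pp2:2
Op 6: read(P2, v1) -> 47. No state change.
Op 7: write(P0, v0, 187). refcount(pp0)=4>1 -> COPY to pp3. 4 ppages; refcounts: pp0:3 pp1:2 pp2:2 pp3:1
P0: v1 -> pp2 = 159
P1: v1 -> pp1 = 47
P2: v1 -> pp1 = 47
P3: v1 -> pp2 = 159

Answer: 159 47 47 159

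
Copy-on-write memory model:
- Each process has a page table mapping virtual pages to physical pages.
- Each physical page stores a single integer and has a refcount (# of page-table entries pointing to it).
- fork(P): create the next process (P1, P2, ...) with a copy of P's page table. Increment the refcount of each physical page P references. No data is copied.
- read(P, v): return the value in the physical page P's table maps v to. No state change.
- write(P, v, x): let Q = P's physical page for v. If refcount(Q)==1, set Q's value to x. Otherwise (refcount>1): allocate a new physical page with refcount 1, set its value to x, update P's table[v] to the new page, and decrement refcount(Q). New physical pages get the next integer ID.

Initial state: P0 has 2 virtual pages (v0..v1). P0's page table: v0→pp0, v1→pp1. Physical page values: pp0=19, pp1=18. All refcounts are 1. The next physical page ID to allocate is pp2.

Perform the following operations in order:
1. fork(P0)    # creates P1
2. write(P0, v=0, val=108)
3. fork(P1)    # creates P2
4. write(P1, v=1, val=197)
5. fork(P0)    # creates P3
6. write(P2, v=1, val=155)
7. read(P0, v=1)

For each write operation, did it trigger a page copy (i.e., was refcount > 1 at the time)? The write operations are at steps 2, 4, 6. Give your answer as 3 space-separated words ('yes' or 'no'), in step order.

Op 1: fork(P0) -> P1. 2 ppages; refcounts: pp0:2 pp1:2
Op 2: write(P0, v0, 108). refcount(pp0)=2>1 -> COPY to pp2. 3 ppages; refcounts: pp0:1 pp1:2 pp2:1
Op 3: fork(P1) -> P2. 3 ppages; refcounts: pp0:2 pp1:3 pp2:1
Op 4: write(P1, v1, 197). refcount(pp1)=3>1 -> COPY to pp3. 4 ppages; refcounts: pp0:2 pp1:2 pp2:1 pp3:1
Op 5: fork(P0) -> P3. 4 ppages; refcounts: pp0:2 pp1:3 pp2:2 pp3:1
Op 6: write(P2, v1, 155). refcount(pp1)=3>1 -> COPY to pp4. 5 ppages; refcounts: pp0:2 pp1:2 pp2:2 pp3:1 pp4:1
Op 7: read(P0, v1) -> 18. No state change.

yes yes yes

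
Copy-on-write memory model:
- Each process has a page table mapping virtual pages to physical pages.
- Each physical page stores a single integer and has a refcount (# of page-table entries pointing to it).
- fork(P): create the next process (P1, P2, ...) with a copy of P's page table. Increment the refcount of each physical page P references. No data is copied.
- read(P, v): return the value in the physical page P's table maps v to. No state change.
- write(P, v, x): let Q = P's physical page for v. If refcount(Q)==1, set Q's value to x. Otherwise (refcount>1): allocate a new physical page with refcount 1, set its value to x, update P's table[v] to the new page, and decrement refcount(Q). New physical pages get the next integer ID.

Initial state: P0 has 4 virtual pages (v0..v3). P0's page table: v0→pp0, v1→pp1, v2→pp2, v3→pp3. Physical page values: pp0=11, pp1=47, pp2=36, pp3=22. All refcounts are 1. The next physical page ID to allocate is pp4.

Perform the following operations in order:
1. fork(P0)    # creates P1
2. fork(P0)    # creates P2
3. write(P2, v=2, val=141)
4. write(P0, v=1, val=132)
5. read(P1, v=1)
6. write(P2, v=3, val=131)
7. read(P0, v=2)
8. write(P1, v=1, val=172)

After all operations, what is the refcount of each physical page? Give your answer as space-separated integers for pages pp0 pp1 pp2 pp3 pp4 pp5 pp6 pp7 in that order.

Answer: 3 1 2 2 1 1 1 1

Derivation:
Op 1: fork(P0) -> P1. 4 ppages; refcounts: pp0:2 pp1:2 pp2:2 pp3:2
Op 2: fork(P0) -> P2. 4 ppages; refcounts: pp0:3 pp1:3 pp2:3 pp3:3
Op 3: write(P2, v2, 141). refcount(pp2)=3>1 -> COPY to pp4. 5 ppages; refcounts: pp0:3 pp1:3 pp2:2 pp3:3 pp4:1
Op 4: write(P0, v1, 132). refcount(pp1)=3>1 -> COPY to pp5. 6 ppages; refcounts: pp0:3 pp1:2 pp2:2 pp3:3 pp4:1 pp5:1
Op 5: read(P1, v1) -> 47. No state change.
Op 6: write(P2, v3, 131). refcount(pp3)=3>1 -> COPY to pp6. 7 ppages; refcounts: pp0:3 pp1:2 pp2:2 pp3:2 pp4:1 pp5:1 pp6:1
Op 7: read(P0, v2) -> 36. No state change.
Op 8: write(P1, v1, 172). refcount(pp1)=2>1 -> COPY to pp7. 8 ppages; refcounts: pp0:3 pp1:1 pp2:2 pp3:2 pp4:1 pp5:1 pp6:1 pp7:1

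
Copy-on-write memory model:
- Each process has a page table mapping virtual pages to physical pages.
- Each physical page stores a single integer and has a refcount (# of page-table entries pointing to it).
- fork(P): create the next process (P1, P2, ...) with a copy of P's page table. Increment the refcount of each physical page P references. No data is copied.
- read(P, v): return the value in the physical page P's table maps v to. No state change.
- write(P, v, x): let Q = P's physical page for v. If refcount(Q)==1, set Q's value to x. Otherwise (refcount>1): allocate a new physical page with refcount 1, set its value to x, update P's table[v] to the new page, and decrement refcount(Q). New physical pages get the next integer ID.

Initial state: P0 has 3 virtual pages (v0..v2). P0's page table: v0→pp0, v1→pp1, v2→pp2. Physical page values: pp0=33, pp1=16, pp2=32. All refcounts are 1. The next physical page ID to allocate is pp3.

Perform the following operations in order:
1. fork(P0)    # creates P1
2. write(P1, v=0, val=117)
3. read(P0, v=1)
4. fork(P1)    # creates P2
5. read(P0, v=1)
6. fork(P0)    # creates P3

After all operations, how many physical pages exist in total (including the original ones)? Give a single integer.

Answer: 4

Derivation:
Op 1: fork(P0) -> P1. 3 ppages; refcounts: pp0:2 pp1:2 pp2:2
Op 2: write(P1, v0, 117). refcount(pp0)=2>1 -> COPY to pp3. 4 ppages; refcounts: pp0:1 pp1:2 pp2:2 pp3:1
Op 3: read(P0, v1) -> 16. No state change.
Op 4: fork(P1) -> P2. 4 ppages; refcounts: pp0:1 pp1:3 pp2:3 pp3:2
Op 5: read(P0, v1) -> 16. No state change.
Op 6: fork(P0) -> P3. 4 ppages; refcounts: pp0:2 pp1:4 pp2:4 pp3:2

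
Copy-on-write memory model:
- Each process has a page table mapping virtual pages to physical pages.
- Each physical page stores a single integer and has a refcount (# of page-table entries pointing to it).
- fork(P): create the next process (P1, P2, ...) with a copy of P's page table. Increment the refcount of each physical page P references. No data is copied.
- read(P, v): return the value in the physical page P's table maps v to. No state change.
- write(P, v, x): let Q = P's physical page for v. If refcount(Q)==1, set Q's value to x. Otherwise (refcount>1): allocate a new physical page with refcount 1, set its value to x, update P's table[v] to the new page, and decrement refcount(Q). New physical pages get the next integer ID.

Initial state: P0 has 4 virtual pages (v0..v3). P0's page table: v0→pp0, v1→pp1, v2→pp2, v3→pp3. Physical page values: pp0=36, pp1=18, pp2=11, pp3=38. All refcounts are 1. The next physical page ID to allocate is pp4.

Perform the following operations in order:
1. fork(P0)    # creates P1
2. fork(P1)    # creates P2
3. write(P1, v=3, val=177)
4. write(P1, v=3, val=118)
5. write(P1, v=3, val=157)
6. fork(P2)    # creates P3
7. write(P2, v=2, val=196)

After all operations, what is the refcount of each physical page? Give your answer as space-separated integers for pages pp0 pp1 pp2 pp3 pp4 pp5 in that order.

Answer: 4 4 3 3 1 1

Derivation:
Op 1: fork(P0) -> P1. 4 ppages; refcounts: pp0:2 pp1:2 pp2:2 pp3:2
Op 2: fork(P1) -> P2. 4 ppages; refcounts: pp0:3 pp1:3 pp2:3 pp3:3
Op 3: write(P1, v3, 177). refcount(pp3)=3>1 -> COPY to pp4. 5 ppages; refcounts: pp0:3 pp1:3 pp2:3 pp3:2 pp4:1
Op 4: write(P1, v3, 118). refcount(pp4)=1 -> write in place. 5 ppages; refcounts: pp0:3 pp1:3 pp2:3 pp3:2 pp4:1
Op 5: write(P1, v3, 157). refcount(pp4)=1 -> write in place. 5 ppages; refcounts: pp0:3 pp1:3 pp2:3 pp3:2 pp4:1
Op 6: fork(P2) -> P3. 5 ppages; refcounts: pp0:4 pp1:4 pp2:4 pp3:3 pp4:1
Op 7: write(P2, v2, 196). refcount(pp2)=4>1 -> COPY to pp5. 6 ppages; refcounts: pp0:4 pp1:4 pp2:3 pp3:3 pp4:1 pp5:1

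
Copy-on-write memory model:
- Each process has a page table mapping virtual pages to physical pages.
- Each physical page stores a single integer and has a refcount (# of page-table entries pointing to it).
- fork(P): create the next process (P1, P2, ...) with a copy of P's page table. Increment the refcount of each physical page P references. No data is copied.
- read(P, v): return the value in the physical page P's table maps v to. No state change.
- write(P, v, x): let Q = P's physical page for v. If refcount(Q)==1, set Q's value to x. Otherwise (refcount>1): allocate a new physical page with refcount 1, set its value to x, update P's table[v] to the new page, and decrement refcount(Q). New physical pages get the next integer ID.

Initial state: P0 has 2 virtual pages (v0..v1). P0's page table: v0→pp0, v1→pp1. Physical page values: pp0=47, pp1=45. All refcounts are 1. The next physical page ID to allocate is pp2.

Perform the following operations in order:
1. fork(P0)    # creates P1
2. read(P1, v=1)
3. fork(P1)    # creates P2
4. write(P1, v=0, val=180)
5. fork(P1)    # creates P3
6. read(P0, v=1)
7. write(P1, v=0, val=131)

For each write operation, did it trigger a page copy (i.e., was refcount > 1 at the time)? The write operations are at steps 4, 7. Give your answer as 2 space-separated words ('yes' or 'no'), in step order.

Op 1: fork(P0) -> P1. 2 ppages; refcounts: pp0:2 pp1:2
Op 2: read(P1, v1) -> 45. No state change.
Op 3: fork(P1) -> P2. 2 ppages; refcounts: pp0:3 pp1:3
Op 4: write(P1, v0, 180). refcount(pp0)=3>1 -> COPY to pp2. 3 ppages; refcounts: pp0:2 pp1:3 pp2:1
Op 5: fork(P1) -> P3. 3 ppages; refcounts: pp0:2 pp1:4 pp2:2
Op 6: read(P0, v1) -> 45. No state change.
Op 7: write(P1, v0, 131). refcount(pp2)=2>1 -> COPY to pp3. 4 ppages; refcounts: pp0:2 pp1:4 pp2:1 pp3:1

yes yes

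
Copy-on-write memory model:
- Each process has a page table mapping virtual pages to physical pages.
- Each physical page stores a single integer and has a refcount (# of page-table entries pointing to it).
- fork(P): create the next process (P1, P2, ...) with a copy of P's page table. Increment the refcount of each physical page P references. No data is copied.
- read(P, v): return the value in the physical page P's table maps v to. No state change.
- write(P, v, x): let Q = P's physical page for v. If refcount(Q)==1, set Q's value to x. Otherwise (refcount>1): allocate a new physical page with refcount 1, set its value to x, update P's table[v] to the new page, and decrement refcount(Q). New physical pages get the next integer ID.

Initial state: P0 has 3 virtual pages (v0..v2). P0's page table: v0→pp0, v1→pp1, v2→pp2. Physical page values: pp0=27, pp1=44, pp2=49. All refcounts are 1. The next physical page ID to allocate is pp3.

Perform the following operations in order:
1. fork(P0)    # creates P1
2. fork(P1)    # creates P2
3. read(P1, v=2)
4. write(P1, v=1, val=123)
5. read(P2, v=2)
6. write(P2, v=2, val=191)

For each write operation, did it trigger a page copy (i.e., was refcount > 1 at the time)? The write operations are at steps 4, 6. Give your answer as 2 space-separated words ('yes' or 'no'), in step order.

Op 1: fork(P0) -> P1. 3 ppages; refcounts: pp0:2 pp1:2 pp2:2
Op 2: fork(P1) -> P2. 3 ppages; refcounts: pp0:3 pp1:3 pp2:3
Op 3: read(P1, v2) -> 49. No state change.
Op 4: write(P1, v1, 123). refcount(pp1)=3>1 -> COPY to pp3. 4 ppages; refcounts: pp0:3 pp1:2 pp2:3 pp3:1
Op 5: read(P2, v2) -> 49. No state change.
Op 6: write(P2, v2, 191). refcount(pp2)=3>1 -> COPY to pp4. 5 ppages; refcounts: pp0:3 pp1:2 pp2:2 pp3:1 pp4:1

yes yes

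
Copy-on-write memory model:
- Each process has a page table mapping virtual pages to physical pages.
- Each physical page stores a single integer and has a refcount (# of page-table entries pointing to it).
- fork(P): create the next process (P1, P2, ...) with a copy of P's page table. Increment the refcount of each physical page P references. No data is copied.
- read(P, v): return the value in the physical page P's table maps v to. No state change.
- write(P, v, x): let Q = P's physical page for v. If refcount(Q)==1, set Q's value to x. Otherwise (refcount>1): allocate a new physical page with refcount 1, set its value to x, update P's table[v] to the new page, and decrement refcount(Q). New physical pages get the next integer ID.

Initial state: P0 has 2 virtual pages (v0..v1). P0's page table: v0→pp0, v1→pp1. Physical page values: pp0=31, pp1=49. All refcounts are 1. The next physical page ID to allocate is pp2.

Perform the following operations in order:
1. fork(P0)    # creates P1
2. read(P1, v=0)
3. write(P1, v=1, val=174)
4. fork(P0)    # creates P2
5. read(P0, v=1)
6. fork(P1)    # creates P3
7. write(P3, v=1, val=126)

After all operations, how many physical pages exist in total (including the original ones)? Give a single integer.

Op 1: fork(P0) -> P1. 2 ppages; refcounts: pp0:2 pp1:2
Op 2: read(P1, v0) -> 31. No state change.
Op 3: write(P1, v1, 174). refcount(pp1)=2>1 -> COPY to pp2. 3 ppages; refcounts: pp0:2 pp1:1 pp2:1
Op 4: fork(P0) -> P2. 3 ppages; refcounts: pp0:3 pp1:2 pp2:1
Op 5: read(P0, v1) -> 49. No state change.
Op 6: fork(P1) -> P3. 3 ppages; refcounts: pp0:4 pp1:2 pp2:2
Op 7: write(P3, v1, 126). refcount(pp2)=2>1 -> COPY to pp3. 4 ppages; refcounts: pp0:4 pp1:2 pp2:1 pp3:1

Answer: 4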